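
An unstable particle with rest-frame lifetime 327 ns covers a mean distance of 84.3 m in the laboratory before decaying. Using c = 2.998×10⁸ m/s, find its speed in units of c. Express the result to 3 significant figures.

0.652c

Let x = d/(cτ) = 84.30 m / (2.998×10⁸ m/s × 3.270×10^-7 s) = 0.8599. Since d = βγcτ, x = βγ = β/√(1−β²).
Solving: β² = x²/(1+x²) = 0.739428/1.739428 = 0.425098, so β = 0.652.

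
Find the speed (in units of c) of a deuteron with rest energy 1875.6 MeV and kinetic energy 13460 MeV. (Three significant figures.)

γ = 1 + K/(mc²) = 1 + 13460/1875.6 = 8.1764.
β = √(1 − 1/γ²) = √(1 − 0.0149581) = √0.9850419 = 0.992.

0.992c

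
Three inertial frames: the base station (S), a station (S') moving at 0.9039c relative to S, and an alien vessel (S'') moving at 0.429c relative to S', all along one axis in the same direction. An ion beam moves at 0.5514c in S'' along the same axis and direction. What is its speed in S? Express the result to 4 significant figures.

0.9884c

Compose velocities in two stages. Stage 1 (into S'): u₁ = (0.5514+0.429)/(1+0.5514×0.429) = 0.79285.
Stage 2 (into S): u = (0.79285+0.9039)/(1+0.79285×0.9039) = 0.9884, so the speed is 0.9884c.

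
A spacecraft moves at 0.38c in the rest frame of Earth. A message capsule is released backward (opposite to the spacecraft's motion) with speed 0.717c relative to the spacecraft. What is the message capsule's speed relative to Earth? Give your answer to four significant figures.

In units of c, u = (u' + v)/(1 + u'v) with u' = −0.717 and v = 0.38.
Numerator: −0.717 + 0.38 = −0.337. Denominator: 1 + (−0.717)(0.38) = 0.72754.
u = −0.337/0.72754 = −0.4632, so the speed is 0.4632c.

0.4632c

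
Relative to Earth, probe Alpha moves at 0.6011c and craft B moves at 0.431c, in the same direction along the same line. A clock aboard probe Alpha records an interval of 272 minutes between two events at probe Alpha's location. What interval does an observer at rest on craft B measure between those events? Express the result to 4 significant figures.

279.5 minutes

Speed of probe Alpha in craft B's frame: u = (v_A − v_B)/(1 − v_A v_B/c²) = (0.6011 − 0.431)/(1 − 0.6011×0.431) = 0.1701/0.7409259 = 0.22958; |u| = 0.22958c.
At |u| = 0.22958c, γ = (1 − 0.052707)^(−1/2) = 1.0274.
The clock on probe Alpha records proper time, so craft B measures Δt = γΔτ = 1.0274 × 272 = 279.5 minutes.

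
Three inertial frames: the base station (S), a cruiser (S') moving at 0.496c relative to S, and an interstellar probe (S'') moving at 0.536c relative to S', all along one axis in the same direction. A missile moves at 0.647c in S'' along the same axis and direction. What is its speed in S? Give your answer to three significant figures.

First combine the missile and interstellar probe (S''→S'): u₁ = (0.647 + 0.536)/(1 + 0.647×0.536) = 1.183/1.346792 = 0.87838.
Then combine with the cruiser (S'→S): u = (0.87838 + 0.496)/(1 + 0.87838×0.496) = 1.37438/1.43567648 = 0.9573.

0.957c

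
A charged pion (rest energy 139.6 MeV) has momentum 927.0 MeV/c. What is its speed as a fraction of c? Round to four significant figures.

βγ = pc/(mc²) = 927.0/139.6 = 6.6404.
Since γ² = 1 + (βγ)² = 45.0949, γ = √45.0949 = 6.71527, and β = (βγ)/γ = 6.6404/6.71527 = 0.9889.

0.9889c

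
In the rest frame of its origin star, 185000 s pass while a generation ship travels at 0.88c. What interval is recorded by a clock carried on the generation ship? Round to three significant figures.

87900 s

γ = 1/√(1 − β²) = 1/√(1 − 0.7744) = 1/√0.2256 = 1/0.474974 = 2.1054.
The generation ship's clock runs slow as seen from its origin star, so Δτ = Δt/γ = 185000/2.1054 = 87900 s.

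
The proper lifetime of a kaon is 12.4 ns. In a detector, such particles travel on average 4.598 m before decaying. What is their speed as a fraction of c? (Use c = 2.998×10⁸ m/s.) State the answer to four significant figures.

0.7776c

Let x = d/(cτ) = 4.598 m / (2.998×10⁸ m/s × 1.240×10^-8 s) = 1.2368. Since d = βγcτ, x = βγ = β/√(1−β²).
Solving: β² = x²/(1+x²) = 1.52967/2.52967 = 0.604692, so β = 0.7776.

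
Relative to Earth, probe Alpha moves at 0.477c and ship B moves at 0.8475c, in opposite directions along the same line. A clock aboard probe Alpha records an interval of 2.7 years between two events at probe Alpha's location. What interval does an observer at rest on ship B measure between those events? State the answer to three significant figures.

The velocity of probe Alpha relative to ship B is (0.477 + 0.8475)c / (1 + 0.477×0.8475) = 0.9432c; relative speed 0.9432c.
At |u| = 0.9432c, γ = (1 − 0.889626)^(−1/2) = 3.01.
Probe Alpha's interval is proper; time dilation gives Δt_B = γΔτ = 3.01 × 2.7 years = 8.13 years.

8.13 years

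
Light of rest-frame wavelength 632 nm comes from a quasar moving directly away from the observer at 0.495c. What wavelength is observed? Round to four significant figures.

1087 nm

Relativistic Doppler for wavelength: λ_obs = λ_src · √((1+β)/(1−β)).
With β = 0.495: factor = √(1.495/0.505) = 1.7206.
λ_obs = 632 × 1.7206 = 1087 nm.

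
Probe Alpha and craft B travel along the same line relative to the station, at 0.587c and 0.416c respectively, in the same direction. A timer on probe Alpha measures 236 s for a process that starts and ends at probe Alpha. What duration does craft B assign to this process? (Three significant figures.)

242 s

The velocity of probe Alpha relative to craft B is (0.587 − 0.416)c / (1 − 0.587×0.416) = 0.22625c; relative speed 0.22625c.
γ for this relative speed: γ = 1/√(1 − 0.0511891) = 1.0266.
The clock on probe Alpha records proper time, so craft B measures Δt = γΔτ = 1.0266 × 236 = 242 s.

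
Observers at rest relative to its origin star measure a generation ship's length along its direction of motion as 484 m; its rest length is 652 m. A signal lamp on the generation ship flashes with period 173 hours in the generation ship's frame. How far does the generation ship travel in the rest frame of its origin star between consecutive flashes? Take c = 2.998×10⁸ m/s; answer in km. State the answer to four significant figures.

Length contraction gives γ = L₀/L = 652/484 = 1.34711.
β = √(1 − 1/γ²) = 0.67003. Lab-frame period = γτ = 1.34711×173 hours = 233.05 hours. Distance = βc × γτ = 0.67003 × 2.998×10⁸ m/s × 838980 s = 1.6853×10^14 m = 1.685×10^11 km.

1.685×10^11 km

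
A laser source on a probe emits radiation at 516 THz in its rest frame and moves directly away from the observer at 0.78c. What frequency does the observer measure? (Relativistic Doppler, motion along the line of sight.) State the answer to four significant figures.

Relativistic Doppler (source moving away): f_obs = f_src · √((1−β)/(1+β)).
With β = 0.78: factor = √(0.22/1.78) = 0.35156.
f_obs = 516 × 0.35156 = 181.4 THz.

181.4 THz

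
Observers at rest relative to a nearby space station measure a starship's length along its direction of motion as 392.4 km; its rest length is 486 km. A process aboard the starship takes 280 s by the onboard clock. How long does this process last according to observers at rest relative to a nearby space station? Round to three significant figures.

γ = L₀/L = 486/392.4 = 1.23853.
Δt = γΔτ = 1.23853 × 280 = 347 s.

347 s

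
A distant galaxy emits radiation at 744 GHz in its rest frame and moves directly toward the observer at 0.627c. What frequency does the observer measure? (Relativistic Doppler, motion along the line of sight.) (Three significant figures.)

1550 GHz

Relativistic Doppler (source moving toward): f_obs = f_src · √((1+β)/(1−β)).
With β = 0.627: factor = √(1.627/0.373) = 2.0885.
f_obs = 744 × 2.0885 = 1550 GHz.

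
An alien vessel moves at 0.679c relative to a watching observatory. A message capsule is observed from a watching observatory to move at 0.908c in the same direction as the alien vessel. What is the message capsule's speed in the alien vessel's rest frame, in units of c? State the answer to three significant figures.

0.597c

Transform to the alien vessel's frame: u' = (u − v)/(1 − uv/c²).
u' = (0.908 − 0.679)/(1 − 0.908×0.679) = 0.229/0.383468 = 0.59718.
Speed in the alien vessel's frame: 0.597c (in the same direction).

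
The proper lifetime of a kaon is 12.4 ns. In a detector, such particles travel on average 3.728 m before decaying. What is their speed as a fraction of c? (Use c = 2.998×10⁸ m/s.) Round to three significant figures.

0.708c

d = βγcτ ⇒ βγ = d/(cτ) = 3.728 m / (3.71752 m) = 1.0028.
β = (βγ)/√(1+(βγ)²) = 1.0028/√2.00561 = 0.708.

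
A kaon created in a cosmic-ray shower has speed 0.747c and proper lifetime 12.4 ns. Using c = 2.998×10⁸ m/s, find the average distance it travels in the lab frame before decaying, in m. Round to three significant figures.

With β = 0.747, γ = 1/√(1 − 0.747²) = 1/√0.441991 = 1.5042.
Lab-frame lifetime: Δt = γτ = 1.5042 × 12.4 ns = 18.652 ns.
Distance: d = vΔt = 0.747 × 2.998×10⁸ m/s × 1.8652×10^-8 s = 4.18 m.

4.18 m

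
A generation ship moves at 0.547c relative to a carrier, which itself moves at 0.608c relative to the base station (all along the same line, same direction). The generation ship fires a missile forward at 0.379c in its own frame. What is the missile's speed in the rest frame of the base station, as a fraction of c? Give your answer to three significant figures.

0.938c

Compose velocities in two stages. Stage 1 (into S'): u₁ = (0.379+0.547)/(1+0.379×0.547) = 0.76699.
Stage 2 (into S): u = (0.76699+0.608)/(1+0.76699×0.608) = 0.93771, so the speed is 0.938c.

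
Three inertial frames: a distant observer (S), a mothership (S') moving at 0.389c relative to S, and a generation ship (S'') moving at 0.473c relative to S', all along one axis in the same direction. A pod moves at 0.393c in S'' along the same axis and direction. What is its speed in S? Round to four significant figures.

0.8716c

Apply u = (u'+v)/(1+u'v) twice. Pod in the mothership frame: (0.393+0.473)/(1+0.393·0.473) = 0.866/1.185889 = 0.73025c.
That velocity, transformed to the rest frame of a distant observer: (0.73025+0.389)/(1+0.73025·0.389) = 1.11925/1.28406725 = 0.87164c.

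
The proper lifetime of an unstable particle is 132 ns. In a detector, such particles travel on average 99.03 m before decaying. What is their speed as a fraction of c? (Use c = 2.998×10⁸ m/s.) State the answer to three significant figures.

d = βγcτ ⇒ βγ = d/(cτ) = 99.03 m / (39.5736 m) = 2.5024.
β = (βγ)/√(1+(βγ)²) = 2.5024/√7.26201 = 0.929.

0.929c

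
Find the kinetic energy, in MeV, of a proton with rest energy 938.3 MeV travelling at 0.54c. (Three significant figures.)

177 MeV

β² = 0.2916, so γ = 1/√0.7084 = 1.18812.
Kinetic energy: K = (γ − 1)mc² = (1.18812 − 1) × 938.3 MeV = 0.18812 × 938.3 = 177 MeV.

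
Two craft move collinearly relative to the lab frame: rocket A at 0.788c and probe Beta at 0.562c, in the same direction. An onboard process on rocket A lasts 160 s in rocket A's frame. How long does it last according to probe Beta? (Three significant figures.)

The velocity of rocket A relative to probe Beta is (0.788 − 0.562)c / (1 − 0.788×0.562) = 0.40564c; relative speed 0.40564c.
At |u| = 0.40564c, γ = (1 − 0.164544)^(−1/2) = 1.0941.
Rocket A's interval is proper; time dilation gives Δt_B = γΔτ = 1.0941 × 160 s = 175 s.

175 s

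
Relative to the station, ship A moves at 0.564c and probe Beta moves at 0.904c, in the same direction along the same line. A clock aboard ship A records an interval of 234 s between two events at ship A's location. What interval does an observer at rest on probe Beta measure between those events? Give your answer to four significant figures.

324.9 s

Transform ship A's velocity into probe Beta's frame: (0.564 − 0.904)/(1 − 0.564·0.904) = −0.34/0.490144, so the relative speed is 0.69367c.
At |u| = 0.69367c, γ = (1 − 0.481178)^(−1/2) = 1.3883.
Ship A's interval is proper; time dilation gives Δt_B = γΔτ = 1.3883 × 234 s = 324.9 s.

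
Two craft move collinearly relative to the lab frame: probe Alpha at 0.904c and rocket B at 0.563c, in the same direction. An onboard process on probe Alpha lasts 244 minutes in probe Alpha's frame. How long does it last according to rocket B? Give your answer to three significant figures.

339 minutes

Transform probe Alpha's velocity into rocket B's frame: (0.904 − 0.563)/(1 − 0.904·0.563) = 0.341/0.491048, so the relative speed is 0.69443c.
γ for this relative speed: γ = 1/√(1 − 0.482233) = 1.3897.
Probe Alpha's interval is proper; time dilation gives Δt_B = γΔτ = 1.3897 × 244 minutes = 339 minutes.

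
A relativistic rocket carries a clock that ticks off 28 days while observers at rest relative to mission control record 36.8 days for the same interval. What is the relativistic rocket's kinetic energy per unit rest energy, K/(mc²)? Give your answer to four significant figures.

0.3143

The time-dilation ratio gives γ = 36.8/28 = 1.31429.
K/(mc²) = γ − 1 = 1.31429 − 1 = 0.3143.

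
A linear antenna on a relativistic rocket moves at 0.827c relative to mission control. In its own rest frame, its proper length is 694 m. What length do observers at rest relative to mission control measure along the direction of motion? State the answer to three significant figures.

With β = 0.827, γ = 1/√(1 − 0.827²) = 1/√0.316071 = 1.7787.
Along the direction of motion the measured length is L₀/γ = 694/1.7787 = 390 m.

390 m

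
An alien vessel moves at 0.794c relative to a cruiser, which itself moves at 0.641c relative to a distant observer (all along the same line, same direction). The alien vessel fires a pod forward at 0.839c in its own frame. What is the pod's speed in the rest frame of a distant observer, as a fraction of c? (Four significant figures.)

Compose velocities in two stages. Stage 1 (into S'): u₁ = (0.839+0.794)/(1+0.839×0.794) = 0.98009.
Stage 2 (into S): u = (0.98009+0.641)/(1+0.98009×0.641) = 0.99561, so the speed is 0.9956c.

0.9956c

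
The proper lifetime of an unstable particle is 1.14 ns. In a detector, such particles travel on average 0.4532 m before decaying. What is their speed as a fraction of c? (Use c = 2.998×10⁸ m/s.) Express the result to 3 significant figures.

0.798c

Lab distance = (lab lifetime)·v = γτ·βc, so βγ = d/(cτ) = 0.4532/(2.998×10⁸ × 1.140×10^-9) = 1.326.
With βγ = 1.326: γ² = 1 + (βγ)² = 2.75828, and β = (βγ)/γ = 1.326/1.66081 = 0.798.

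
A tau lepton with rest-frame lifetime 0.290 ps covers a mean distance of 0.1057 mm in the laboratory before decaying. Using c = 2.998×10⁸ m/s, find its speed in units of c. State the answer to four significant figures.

0.7723c

Lab distance = (lab lifetime)·v = γτ·βc, so βγ = d/(cτ) = 1.057×10^-4/(2.998×10⁸ × 2.900×10^-13) = 1.2158.
With βγ = 1.2158: γ² = 1 + (βγ)² = 2.47817, and β = (βγ)/γ = 1.2158/1.57422 = 0.7723.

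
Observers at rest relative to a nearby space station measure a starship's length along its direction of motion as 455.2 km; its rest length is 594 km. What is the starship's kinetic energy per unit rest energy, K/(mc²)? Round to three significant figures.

Length contraction gives γ = L₀/L = 594/455.2 = 1.30492.
K/(mc²) = γ − 1 = 1.30492 − 1 = 0.305.

0.305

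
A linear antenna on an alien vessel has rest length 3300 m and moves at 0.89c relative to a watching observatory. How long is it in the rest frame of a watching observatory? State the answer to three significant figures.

1500 m

γ = 1/√(1 − β²) = 1/√(1 − 0.7921) = 1/√0.2079 = 1/0.455961 = 2.1932.
Length contraction: L = L₀/γ = 3300/2.1932 = 1500 m.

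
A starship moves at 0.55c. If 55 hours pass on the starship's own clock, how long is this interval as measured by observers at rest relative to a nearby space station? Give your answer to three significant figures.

65.9 hours

With β = 0.55, γ = 1/√(1 − 0.55²) = 1/√0.6975 = 1.1974.
Time dilation: Δt = γ·Δτ = 1.1974 × 55 = 65.9 hours.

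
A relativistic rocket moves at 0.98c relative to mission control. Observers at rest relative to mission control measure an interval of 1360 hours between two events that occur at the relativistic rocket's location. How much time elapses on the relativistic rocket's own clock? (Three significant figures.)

271 hours

Lorentz factor: γ = (1 − 0.9604)^(−1/2) = 5.0252.
The moving clock records proper time: Δτ = Δt/γ = 1360/5.0252 = 271 hours.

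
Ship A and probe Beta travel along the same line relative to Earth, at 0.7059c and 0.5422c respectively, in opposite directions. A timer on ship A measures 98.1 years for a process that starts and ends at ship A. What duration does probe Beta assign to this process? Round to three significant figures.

228 years

The velocity of ship A relative to probe Beta is (0.7059 + 0.5422)c / (1 + 0.7059×0.5422) = 0.90263c; relative speed 0.90263c.
γ for this relative speed: γ = 1/√(1 − 0.814741) = 2.3233.
The clock on ship A records proper time, so probe Beta measures Δt = γΔτ = 2.3233 × 98.1 = 228 years.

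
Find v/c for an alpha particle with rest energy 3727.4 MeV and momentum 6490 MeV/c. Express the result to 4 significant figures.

0.8672

pc/(mc²) = 6490/3727.4 = 1.7412 = βγ = β/√(1−β²).
So β² = x²/(1 + x²) with x = 1.7412: x² = 3.03178, β² = 3.03178/4.03178 = 0.751971, β = 0.8672.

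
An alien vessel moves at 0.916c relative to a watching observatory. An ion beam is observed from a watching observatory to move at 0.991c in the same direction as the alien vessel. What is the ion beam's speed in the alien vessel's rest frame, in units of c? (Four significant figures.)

Transform to the alien vessel's frame: u' = (u − v)/(1 − uv/c²).
u' = (0.991 − 0.916)/(1 − 0.991×0.916) = 0.075/0.092244 = 0.81306.
Speed in the alien vessel's frame: 0.8131c (in the same direction).

0.8131c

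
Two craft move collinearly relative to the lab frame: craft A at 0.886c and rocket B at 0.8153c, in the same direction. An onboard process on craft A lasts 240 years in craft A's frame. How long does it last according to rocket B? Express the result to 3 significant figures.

Transform craft A's velocity into rocket B's frame: (0.886 − 0.8153)/(1 − 0.886·0.8153) = 0.0707/0.2776442, so the relative speed is 0.25464c.
At |u| = 0.25464c, γ = (1 − 0.0648415)^(−1/2) = 1.0341.
Craft A's interval is proper; time dilation gives Δt_B = γΔτ = 1.0341 × 240 years = 248 years.

248 years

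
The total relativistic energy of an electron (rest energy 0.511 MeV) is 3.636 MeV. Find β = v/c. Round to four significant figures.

0.9901

γ = E/(mc²) = 3.636/0.511 = 7.1155.
β = √(1 − 1/γ²) = √(1 − 0.019751) = √0.980249 = 0.9901.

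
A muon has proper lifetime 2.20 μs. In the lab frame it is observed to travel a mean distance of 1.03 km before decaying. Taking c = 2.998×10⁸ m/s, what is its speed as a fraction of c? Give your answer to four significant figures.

0.8421c

d = βγcτ ⇒ βγ = d/(cτ) = 1030 m / (659.56 m) = 1.5616.
β = (βγ)/√(1+(βγ)²) = 1.5616/√3.43859 = 0.8421.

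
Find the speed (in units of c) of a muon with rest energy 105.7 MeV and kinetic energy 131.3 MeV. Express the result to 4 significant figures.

K = (γ−1)mc², so γ = 1 + 131.3/105.7 = 2.2422.
Then v/c = √(1 − γ⁻²) = √(1 − 0.198908) = √0.801092 = 0.8950.

0.8950c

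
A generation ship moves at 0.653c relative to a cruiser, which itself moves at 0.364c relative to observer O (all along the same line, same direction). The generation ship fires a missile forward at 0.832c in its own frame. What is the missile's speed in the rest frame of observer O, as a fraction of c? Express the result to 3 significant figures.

0.982c

Apply u = (u'+v)/(1+u'v) twice. Missile in the cruiser frame: (0.832+0.653)/(1+0.832·0.653) = 1.485/1.543296 = 0.96223c.
That velocity, transformed to the rest frame of observer O: (0.96223+0.364)/(1+0.96223·0.364) = 1.32623/1.35025172 = 0.98221c.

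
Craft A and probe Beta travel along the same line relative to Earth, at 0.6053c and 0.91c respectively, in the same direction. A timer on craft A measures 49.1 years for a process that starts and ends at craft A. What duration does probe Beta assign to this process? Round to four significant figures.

66.83 years

The velocity of craft A relative to probe Beta is (0.6053 − 0.91)c / (1 − 0.6053×0.91) = −0.67835c; relative speed 0.67835c.
At |u| = 0.67835c, γ = (1 − 0.460159)^(−1/2) = 1.361.
Craft A's interval is proper; time dilation gives Δt_B = γΔτ = 1.361 × 49.1 years = 66.83 years.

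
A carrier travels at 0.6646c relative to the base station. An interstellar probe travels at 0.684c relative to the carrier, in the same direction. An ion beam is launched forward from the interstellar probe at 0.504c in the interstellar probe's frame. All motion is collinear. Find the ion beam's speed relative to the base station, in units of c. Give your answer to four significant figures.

First combine the ion beam and interstellar probe (S''→S'): u₁ = (0.504 + 0.684)/(1 + 0.504×0.684) = 1.188/1.344736 = 0.88344.
Then combine with the carrier (S'→S): u = (0.88344 + 0.6646)/(1 + 0.88344×0.6646) = 1.54804/1.587134224 = 0.97537.

0.9754c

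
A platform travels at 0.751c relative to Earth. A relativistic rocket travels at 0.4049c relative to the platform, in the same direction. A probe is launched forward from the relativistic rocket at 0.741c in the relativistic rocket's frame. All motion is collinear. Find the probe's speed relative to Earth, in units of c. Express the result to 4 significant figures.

Apply u = (u'+v)/(1+u'v) twice. Probe in the platform frame: (0.741+0.4049)/(1+0.741·0.4049) = 1.1459/1.3000309 = 0.88144c.
That velocity, transformed to the rest frame of Earth: (0.88144+0.751)/(1+0.88144·0.751) = 1.63244/1.66196144 = 0.98224c.

0.9822c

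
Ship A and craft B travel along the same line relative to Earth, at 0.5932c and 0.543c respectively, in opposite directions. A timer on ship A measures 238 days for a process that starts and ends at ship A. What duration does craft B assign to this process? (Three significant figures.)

The velocity of ship A relative to craft B is (0.5932 + 0.543)c / (1 + 0.5932×0.543) = 0.85939c; relative speed 0.85939c.
At |u| = 0.85939c, γ = (1 − 0.738551)^(−1/2) = 1.9557.
Ship A's interval is proper; time dilation gives Δt_B = γΔτ = 1.9557 × 238 days = 465 days.

465 days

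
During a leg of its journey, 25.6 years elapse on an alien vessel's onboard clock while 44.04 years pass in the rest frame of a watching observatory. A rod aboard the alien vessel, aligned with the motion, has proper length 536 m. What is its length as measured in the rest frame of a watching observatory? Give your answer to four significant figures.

From Δt = γΔτ: γ = 44.04/25.6 = 1.72031.
The rod contracts by the same γ: 536 m / 1.72031 = 311.6 m.

311.6 m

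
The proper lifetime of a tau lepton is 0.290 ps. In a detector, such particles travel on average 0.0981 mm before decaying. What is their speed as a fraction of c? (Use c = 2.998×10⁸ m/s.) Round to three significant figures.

Let x = d/(cτ) = 9.810×10^-5 m / (2.998×10⁸ m/s × 2.900×10^-13 s) = 1.1283. Since d = βγcτ, x = βγ = β/√(1−β²).
Solving: β² = x²/(1+x²) = 1.27306/2.27306 = 0.560064, so β = 0.748.

0.748c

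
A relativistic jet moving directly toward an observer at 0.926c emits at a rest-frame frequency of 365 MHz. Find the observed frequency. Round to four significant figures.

1862 MHz

Relativistic Doppler (source moving toward): f_obs = f_src · √((1+β)/(1−β)).
With β = 0.926: factor = √(1.926/0.074) = 5.1017.
f_obs = 365 × 5.1017 = 1862 MHz.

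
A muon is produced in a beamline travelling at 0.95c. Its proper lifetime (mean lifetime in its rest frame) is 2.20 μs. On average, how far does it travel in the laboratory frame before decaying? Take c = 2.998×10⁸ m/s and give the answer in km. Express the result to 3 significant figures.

β² = 0.9025, so γ = 1/√0.0975 = 3.2026.
Lab-frame lifetime: Δt = γτ = 3.2026 × 2.20 μs = 7.0457 μs.
Distance: d = vΔt = 0.95 × 2.998×10⁸ m/s × 7.0457×10^-6 s = 2010 m = 2.01 km.

2.01 km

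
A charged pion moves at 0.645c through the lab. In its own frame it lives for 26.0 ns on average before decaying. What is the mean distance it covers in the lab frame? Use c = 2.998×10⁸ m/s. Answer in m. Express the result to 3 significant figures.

6.58 m

β² = 0.416025, so γ = 1/√0.583975 = 1.3086.
Lab-frame lifetime: Δt = γτ = 1.3086 × 26.0 ns = 34.024 ns.
Distance: d = vΔt = 0.645 × 2.998×10⁸ m/s × 3.4024×10^-8 s = 6.58 m.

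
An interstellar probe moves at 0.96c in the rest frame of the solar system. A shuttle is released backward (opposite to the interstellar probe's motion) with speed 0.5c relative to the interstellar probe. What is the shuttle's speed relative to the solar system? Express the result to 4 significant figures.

Relativistic velocity addition: u = (u' + v)/(1 + u'v/c²), with u' = −0.5c and v = 0.96c.
Numerator: −0.5 + 0.96 = 0.46. Denominator: 1 + (−0.5)(0.96) = 0.52.
u = 0.46/0.52 = 0.88462, so the speed is 0.8846c.

0.8846c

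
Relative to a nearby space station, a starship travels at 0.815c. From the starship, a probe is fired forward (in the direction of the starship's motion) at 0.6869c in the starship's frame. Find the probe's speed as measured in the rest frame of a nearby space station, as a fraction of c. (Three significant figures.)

Relativistic velocity addition: u = (u' + v)/(1 + u'v/c²), with u' = 0.6869c and v = 0.815c.
Numerator: 0.6869 + 0.815 = 1.5019. Denominator: 1 + (0.6869)(0.815) = 1.5598235.
u = 1.5019/1.5598235 = 0.96287, so the speed is 0.963c.

0.963c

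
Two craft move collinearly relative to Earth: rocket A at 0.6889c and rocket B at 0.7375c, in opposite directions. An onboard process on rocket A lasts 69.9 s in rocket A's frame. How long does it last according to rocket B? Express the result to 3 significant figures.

Speed of rocket A in rocket B's frame: u = (v_A + v_B)/(1 + v_A v_B/c²) = (0.6889 + 0.7375)/(1 + 0.6889×0.7375) = 1.4264/1.50806375 = 0.94585; |u| = 0.94585c.
At |u| = 0.94585c, γ = (1 − 0.894632)^(−1/2) = 3.0807.
Rocket A's interval is proper; time dilation gives Δt_B = γΔτ = 3.0807 × 69.9 s = 215 s.

215 s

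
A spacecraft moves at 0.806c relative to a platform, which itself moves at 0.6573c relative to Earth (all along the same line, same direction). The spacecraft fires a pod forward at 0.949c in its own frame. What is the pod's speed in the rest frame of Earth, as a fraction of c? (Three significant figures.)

Apply u = (u'+v)/(1+u'v) twice. Pod in the platform frame: (0.949+0.806)/(1+0.949·0.806) = 1.755/1.764894 = 0.99439c.
That velocity, transformed to the rest frame of Earth: (0.99439+0.6573)/(1+0.99439·0.6573) = 1.65169/1.653612547 = 0.99884c.

0.999c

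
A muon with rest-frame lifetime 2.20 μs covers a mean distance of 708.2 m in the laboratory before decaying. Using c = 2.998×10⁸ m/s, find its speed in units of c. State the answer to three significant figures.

d = βγcτ ⇒ βγ = d/(cτ) = 708.2 m / (659.56 m) = 1.0737.
β = (βγ)/√(1+(βγ)²) = 1.0737/√2.15283 = 0.732.

0.732c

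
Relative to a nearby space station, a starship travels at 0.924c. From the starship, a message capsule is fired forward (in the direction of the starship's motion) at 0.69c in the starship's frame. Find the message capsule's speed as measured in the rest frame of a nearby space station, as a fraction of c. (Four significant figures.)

In units of c, u = (u' + v)/(1 + u'v) with u' = 0.69 and v = 0.924.
Numerator: 0.69 + 0.924 = 1.614. Denominator: 1 + (0.69)(0.924) = 1.63756.
u = 1.614/1.63756 = 0.98561, so the speed is 0.9856c.

0.9856c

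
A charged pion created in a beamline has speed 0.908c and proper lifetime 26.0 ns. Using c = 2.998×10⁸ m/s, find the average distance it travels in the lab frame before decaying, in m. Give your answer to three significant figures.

Lorentz factor: γ = (1 − 0.824464)^(−1/2) = 2.3868.
Lab-frame lifetime: Δt = γτ = 2.3868 × 26.0 ns = 62.057 ns.
Distance: d = vΔt = 0.908 × 2.998×10⁸ m/s × 6.2057×10^-8 s = 16.9 m.

16.9 m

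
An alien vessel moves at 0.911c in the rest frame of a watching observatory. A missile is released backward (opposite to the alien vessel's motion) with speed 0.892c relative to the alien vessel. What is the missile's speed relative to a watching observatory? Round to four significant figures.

0.1014c

Relativistic velocity addition: u = (u' + v)/(1 + u'v/c²), with u' = −0.892c and v = 0.911c.
Numerator: −0.892 + 0.911 = 0.019. Denominator: 1 + (−0.892)(0.911) = 0.187388.
u = 0.019/0.187388 = 0.10139, so the speed is 0.1014c.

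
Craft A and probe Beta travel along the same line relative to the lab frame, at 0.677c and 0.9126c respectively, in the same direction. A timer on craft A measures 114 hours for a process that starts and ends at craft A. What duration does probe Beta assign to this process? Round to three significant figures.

Transform craft A's velocity into probe Beta's frame: (0.677 − 0.9126)/(1 − 0.677·0.9126) = −0.2356/0.3821698, so the relative speed is 0.61648c.
γ for this relative speed: γ = 1/√(1 − 0.380048) = 1.2701.
Craft A's interval is proper; time dilation gives Δt_B = γΔτ = 1.2701 × 114 hours = 145 hours.

145 hours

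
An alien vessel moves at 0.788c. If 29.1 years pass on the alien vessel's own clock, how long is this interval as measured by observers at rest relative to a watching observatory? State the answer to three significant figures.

Lorentz factor: γ = (1 − 0.620944)^(−1/2) = 1.6242.
Time dilation: Δt = γ·Δτ = 1.6242 × 29.1 = 47.3 years.

47.3 years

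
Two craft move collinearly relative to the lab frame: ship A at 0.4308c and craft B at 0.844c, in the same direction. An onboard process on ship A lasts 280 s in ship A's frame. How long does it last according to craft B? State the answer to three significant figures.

Speed of ship A in craft B's frame: u = (v_A − v_B)/(1 − v_A v_B/c²) = (0.4308 − 0.844)/(1 − 0.4308×0.844) = −0.4132/0.6364048 = −0.64927; |u| = 0.64927c.
γ for this relative speed: γ = 1/√(1 − 0.421552) = 1.3148.
The clock on ship A records proper time, so craft B measures Δt = γΔτ = 1.3148 × 280 = 368 s.

368 s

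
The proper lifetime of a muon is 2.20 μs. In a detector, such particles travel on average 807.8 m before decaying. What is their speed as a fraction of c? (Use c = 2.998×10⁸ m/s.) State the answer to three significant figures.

Lab distance = (lab lifetime)·v = γτ·βc, so βγ = d/(cτ) = 807.8/(2.998×10⁸ × 2.200×10^-6) = 1.2248.
With βγ = 1.2248: γ² = 1 + (βγ)² = 2.50014, and β = (βγ)/γ = 1.2248/1.58118 = 0.775.

0.775c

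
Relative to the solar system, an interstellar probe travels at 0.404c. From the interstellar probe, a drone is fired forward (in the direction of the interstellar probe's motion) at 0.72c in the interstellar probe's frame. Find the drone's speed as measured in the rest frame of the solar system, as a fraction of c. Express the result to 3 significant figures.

0.871c

Relativistic velocity addition: u = (u' + v)/(1 + u'v/c²), with u' = 0.72c and v = 0.404c.
Numerator: 0.72 + 0.404 = 1.124. Denominator: 1 + (0.72)(0.404) = 1.29088.
u = 1.124/1.29088 = 0.87072, so the speed is 0.871c.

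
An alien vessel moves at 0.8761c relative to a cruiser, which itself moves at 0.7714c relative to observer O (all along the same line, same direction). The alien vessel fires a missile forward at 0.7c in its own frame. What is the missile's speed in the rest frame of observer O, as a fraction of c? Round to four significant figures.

0.9970c

First combine the missile and alien vessel (S''→S'): u₁ = (0.7 + 0.8761)/(1 + 0.7×0.8761) = 1.5761/1.61327 = 0.97696.
Then combine with the cruiser (S'→S): u = (0.97696 + 0.7714)/(1 + 0.97696×0.7714) = 1.74836/1.753626944 = 0.997.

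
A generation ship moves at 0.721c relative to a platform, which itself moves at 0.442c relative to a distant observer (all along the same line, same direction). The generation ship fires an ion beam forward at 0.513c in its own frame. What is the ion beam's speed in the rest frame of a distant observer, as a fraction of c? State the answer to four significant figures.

0.9604c

Apply u = (u'+v)/(1+u'v) twice. Ion beam in the platform frame: (0.513+0.721)/(1+0.513·0.721) = 1.234/1.369873 = 0.90081c.
That velocity, transformed to the rest frame of a distant observer: (0.90081+0.442)/(1+0.90081·0.442) = 1.34281/1.39815802 = 0.96041c.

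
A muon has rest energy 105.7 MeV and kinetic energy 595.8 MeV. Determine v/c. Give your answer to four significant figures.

K = (γ−1)mc², so γ = 1 + 595.8/105.7 = 6.6367.
Then v/c = √(1 − γ⁻²) = √(1 − 0.0227036) = √0.9772964 = 0.9886.

0.9886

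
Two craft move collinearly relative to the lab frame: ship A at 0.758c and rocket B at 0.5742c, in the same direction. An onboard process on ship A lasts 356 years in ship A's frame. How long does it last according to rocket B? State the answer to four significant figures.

The velocity of ship A relative to rocket B is (0.758 − 0.5742)c / (1 − 0.758×0.5742) = 0.32545c; relative speed 0.32545c.
γ for this relative speed: γ = 1/√(1 − 0.105918) = 1.0576.
The clock on ship A records proper time, so rocket B measures Δt = γΔτ = 1.0576 × 356 = 376.5 years.

376.5 years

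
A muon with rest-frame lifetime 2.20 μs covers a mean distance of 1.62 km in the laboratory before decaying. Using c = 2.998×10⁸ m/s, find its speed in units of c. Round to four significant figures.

Lab distance = (lab lifetime)·v = γτ·βc, so βγ = d/(cτ) = 1620/(2.998×10⁸ × 2.200×10^-6) = 2.4562.
With βγ = 2.4562: γ² = 1 + (βγ)² = 7.03292, and β = (βγ)/γ = 2.4562/2.65197 = 0.9262.

0.9262c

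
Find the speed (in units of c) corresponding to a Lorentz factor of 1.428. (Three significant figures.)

β = √(1 − 1/γ²) = √(1 − 1/2.039184) = √0.509608 = 0.714.

0.714c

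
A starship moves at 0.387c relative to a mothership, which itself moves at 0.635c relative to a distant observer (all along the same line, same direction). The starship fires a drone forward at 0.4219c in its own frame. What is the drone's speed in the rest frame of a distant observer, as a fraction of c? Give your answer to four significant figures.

0.9229c

Compose velocities in two stages. Stage 1 (into S'): u₁ = (0.4219+0.387)/(1+0.4219×0.387) = 0.69536.
Stage 2 (into S): u = (0.69536+0.635)/(1+0.69536×0.635) = 0.92287, so the speed is 0.9229c.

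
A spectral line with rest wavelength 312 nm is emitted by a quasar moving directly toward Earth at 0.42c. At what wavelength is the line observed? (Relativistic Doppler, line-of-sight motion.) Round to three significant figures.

199 nm

Relativistic Doppler for wavelength: λ_obs = λ_src · √((1−β)/(1+β)).
With β = 0.42: factor = √(0.58/1.42) = 0.6391.
λ_obs = 312 × 0.6391 = 199 nm.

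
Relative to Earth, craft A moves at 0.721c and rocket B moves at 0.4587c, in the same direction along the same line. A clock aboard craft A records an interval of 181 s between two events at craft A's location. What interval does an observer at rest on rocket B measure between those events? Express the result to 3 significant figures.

Transform craft A's velocity into rocket B's frame: (0.721 − 0.4587)/(1 − 0.721·0.4587) = 0.2623/0.6692773, so the relative speed is 0.39192c.
γ for this relative speed: γ = 1/√(1 − 0.153601) = 1.087.
Craft A's interval is proper; time dilation gives Δt_B = γΔτ = 1.087 × 181 s = 197 s.

197 s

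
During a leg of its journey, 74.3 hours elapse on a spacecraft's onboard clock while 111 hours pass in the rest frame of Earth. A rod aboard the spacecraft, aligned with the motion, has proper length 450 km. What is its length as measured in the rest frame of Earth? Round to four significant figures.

γ = Δt/Δτ = 111/74.3 = 1.49394.
The rod contracts by the same γ: 450 km / 1.49394 = 301.2 km.

301.2 km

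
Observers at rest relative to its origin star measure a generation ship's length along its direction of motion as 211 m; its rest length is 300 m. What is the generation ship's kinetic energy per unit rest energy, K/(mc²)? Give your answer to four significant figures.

0.4218

γ = L₀/L = 300/211 = 1.4218.
K/(mc²) = γ − 1 = 1.4218 − 1 = 0.4218.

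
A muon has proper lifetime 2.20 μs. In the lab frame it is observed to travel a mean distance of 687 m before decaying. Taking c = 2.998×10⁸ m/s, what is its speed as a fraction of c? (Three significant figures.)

0.721c

Lab distance = (lab lifetime)·v = γτ·βc, so βγ = d/(cτ) = 687.0/(2.998×10⁸ × 2.200×10^-6) = 1.0416.
With βγ = 1.0416: γ² = 1 + (βγ)² = 2.08493, and β = (βγ)/γ = 1.0416/1.44393 = 0.721.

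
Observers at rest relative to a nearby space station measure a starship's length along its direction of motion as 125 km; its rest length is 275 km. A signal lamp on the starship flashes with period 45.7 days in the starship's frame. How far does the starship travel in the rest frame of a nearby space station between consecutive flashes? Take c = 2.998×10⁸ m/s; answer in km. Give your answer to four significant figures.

2.320×10^12 km

From L = L₀/γ: γ = 275/125 = 2.2.
β = √(1 − 1/γ²) = 0.89072. Lab-frame period = γτ = 2.2×45.7 days = 100.54 days. Distance = βc × γτ = 0.89072 × 2.998×10⁸ m/s × 8686656 s = 2.3197×10^15 m = 2.320×10^12 km.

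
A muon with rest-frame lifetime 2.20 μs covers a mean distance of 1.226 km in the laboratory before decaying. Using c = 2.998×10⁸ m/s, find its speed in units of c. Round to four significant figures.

d = βγcτ ⇒ βγ = d/(cτ) = 1226 m / (659.56 m) = 1.8588.
β = (βγ)/√(1+(βγ)²) = 1.8588/√4.45514 = 0.8806.

0.8806c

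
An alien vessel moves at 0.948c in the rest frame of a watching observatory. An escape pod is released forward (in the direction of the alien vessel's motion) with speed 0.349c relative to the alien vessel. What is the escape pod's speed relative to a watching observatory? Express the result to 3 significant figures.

In units of c, u = (u' + v)/(1 + u'v) with u' = 0.349 and v = 0.948.
Numerator: 0.349 + 0.948 = 1.297. Denominator: 1 + (0.349)(0.948) = 1.330852.
u = 1.297/1.330852 = 0.97456, so the speed is 0.975c.

0.975c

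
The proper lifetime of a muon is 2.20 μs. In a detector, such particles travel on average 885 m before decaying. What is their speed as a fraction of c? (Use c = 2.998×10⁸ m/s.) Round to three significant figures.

0.802c

Lab distance = (lab lifetime)·v = γτ·βc, so βγ = d/(cτ) = 885.0/(2.998×10⁸ × 2.200×10^-6) = 1.3418.
With βγ = 1.3418: γ² = 1 + (βγ)² = 2.80043, and β = (βγ)/γ = 1.3418/1.67345 = 0.802.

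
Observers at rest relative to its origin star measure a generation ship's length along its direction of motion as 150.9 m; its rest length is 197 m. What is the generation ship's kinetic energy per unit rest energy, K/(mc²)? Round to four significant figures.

γ = L₀/L = 197/150.9 = 1.3055.
K/(mc²) = γ − 1 = 1.3055 − 1 = 0.3055.

0.3055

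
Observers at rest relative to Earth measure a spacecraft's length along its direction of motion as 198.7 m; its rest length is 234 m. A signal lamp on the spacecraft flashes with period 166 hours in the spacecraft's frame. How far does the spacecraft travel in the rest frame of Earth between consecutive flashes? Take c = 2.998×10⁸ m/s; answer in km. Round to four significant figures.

Length contraction gives γ = L₀/L = 234/198.7 = 1.17765.
β = √(1 − 1/γ²) = 0.52815. Lab-frame period = γτ = 1.17765×166 hours = 195.49 hours. Distance = βc × γτ = 0.52815 × 2.998×10⁸ m/s × 703764 s = 1.1143×10^14 m = 1.114×10^11 km.

1.114×10^11 km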